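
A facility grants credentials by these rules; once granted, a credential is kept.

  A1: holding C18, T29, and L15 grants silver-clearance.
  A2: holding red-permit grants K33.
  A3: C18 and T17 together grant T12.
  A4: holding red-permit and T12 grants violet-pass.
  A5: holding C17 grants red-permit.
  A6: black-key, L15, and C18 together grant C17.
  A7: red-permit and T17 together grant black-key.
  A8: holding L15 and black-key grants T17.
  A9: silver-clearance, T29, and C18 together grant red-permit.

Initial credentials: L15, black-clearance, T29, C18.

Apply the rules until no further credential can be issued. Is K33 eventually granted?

Yes

Holding C18, T29, and L15 grants silver-clearance (A1).
Holding silver-clearance, T29, and C18 grants red-permit (A9).
Holding red-permit grants K33 (A2).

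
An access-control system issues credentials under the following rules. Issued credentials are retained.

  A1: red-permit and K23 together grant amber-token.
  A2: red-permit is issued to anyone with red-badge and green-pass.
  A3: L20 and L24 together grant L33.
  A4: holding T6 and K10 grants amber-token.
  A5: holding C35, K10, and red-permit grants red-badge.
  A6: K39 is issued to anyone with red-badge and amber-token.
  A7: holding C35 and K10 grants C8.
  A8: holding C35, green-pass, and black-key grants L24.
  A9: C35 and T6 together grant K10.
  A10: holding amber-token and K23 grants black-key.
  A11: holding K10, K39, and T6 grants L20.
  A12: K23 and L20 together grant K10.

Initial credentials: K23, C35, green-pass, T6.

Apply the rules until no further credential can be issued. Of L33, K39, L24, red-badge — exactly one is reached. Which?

L24

Holding C35 and T6 grants K10 (A9).
Holding T6 and K10 grants amber-token (A4).
Holding amber-token and K23 grants black-key (A10).
Holding C35, green-pass, and black-key grants L24 (A8).
red-badge would need C35, K10, and red-permit (A5), but red-permit is never granted. K39 would need red-badge and amber-token (A6), but red-badge is never granted. L33 would need L20 and L24 (A3), but L20 is never granted.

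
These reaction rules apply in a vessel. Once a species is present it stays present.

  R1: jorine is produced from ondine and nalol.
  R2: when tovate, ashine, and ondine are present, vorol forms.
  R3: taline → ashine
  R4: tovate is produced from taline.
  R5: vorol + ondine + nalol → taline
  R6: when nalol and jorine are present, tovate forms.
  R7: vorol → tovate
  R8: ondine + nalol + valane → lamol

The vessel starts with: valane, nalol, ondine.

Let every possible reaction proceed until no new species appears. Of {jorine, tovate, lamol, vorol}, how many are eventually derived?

3

ondine and nalol present → jorine forms (R1).
ondine, nalol, and valane present → lamol forms (R8).
nalol and jorine present → tovate forms (R6).
jorine: reached.
tovate: reached.
lamol: reached.
vorol would need tovate, ashine, and ondine (R2), but ashine never forms.
Reached: jorine, tovate, and lamol — 3 of the 4.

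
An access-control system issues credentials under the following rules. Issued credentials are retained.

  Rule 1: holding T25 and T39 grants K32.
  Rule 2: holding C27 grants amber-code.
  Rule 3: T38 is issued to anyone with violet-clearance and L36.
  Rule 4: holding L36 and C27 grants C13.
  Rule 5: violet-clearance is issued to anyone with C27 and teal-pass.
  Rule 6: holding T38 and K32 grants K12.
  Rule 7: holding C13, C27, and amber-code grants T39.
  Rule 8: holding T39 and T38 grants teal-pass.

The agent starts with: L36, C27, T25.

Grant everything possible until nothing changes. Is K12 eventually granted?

K12 would need T38 and K32 (Rule 6), but T38 is never granted.

No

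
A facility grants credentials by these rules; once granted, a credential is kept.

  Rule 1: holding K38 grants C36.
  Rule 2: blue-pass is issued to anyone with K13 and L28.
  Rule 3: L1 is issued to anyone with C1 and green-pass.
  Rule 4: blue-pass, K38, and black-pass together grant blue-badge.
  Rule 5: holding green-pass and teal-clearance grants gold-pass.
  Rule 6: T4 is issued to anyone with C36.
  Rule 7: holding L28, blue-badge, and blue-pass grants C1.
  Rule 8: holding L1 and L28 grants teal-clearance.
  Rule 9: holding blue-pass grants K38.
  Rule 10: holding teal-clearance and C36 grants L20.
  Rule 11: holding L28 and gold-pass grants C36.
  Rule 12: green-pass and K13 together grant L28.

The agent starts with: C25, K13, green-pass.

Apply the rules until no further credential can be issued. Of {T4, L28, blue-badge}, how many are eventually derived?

Holding green-pass and K13 grants L28 (Rule 12).
Holding K13 and L28 grants blue-pass (Rule 2).
Holding blue-pass grants K38 (Rule 9).
Holding K38 grants C36 (Rule 1).
Holding C36 grants T4 (Rule 6).
T4: reached.
L28: reached.
blue-badge would need blue-pass, K38, and black-pass (Rule 4), but black-pass is never granted.
Reached: T4 and L28 — 2 of the 3.

2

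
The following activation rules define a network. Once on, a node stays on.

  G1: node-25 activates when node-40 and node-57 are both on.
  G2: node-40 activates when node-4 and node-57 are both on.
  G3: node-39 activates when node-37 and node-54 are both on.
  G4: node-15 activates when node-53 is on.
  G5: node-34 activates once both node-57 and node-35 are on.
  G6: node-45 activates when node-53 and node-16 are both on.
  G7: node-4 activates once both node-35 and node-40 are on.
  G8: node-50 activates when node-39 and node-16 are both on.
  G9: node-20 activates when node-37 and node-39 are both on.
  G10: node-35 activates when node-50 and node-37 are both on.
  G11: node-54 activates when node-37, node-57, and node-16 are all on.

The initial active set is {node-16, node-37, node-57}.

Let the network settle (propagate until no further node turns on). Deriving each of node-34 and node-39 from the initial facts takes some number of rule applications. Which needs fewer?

node-39: G11: node-37, node-57, and node-16 on → node-54 on. G3: node-37 and node-54 on → node-39 on. [2 rule applications]
node-34: G11: node-37, node-57, and node-16 on → node-54 on. G3: node-37 and node-54 on → node-39 on. G8: node-39 and node-16 on → node-50 on. G10: node-50 and node-37 on → node-35 on. G5: node-57 and node-35 on → node-34 on. [5 rule applications]
node-39 needs fewer.

node-39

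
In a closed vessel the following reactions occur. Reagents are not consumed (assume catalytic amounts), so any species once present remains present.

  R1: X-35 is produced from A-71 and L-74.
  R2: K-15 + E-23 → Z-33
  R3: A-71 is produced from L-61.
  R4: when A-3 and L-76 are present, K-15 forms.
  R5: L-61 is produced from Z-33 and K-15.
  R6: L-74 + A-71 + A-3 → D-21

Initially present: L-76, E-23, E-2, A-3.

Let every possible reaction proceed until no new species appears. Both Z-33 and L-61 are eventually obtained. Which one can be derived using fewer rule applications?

Z-33: A-3 and L-76 present → K-15 forms (R4). K-15 and E-23 present → Z-33 forms (R2). [2 rule applications]
L-61: A-3 and L-76 present → K-15 forms (R4). K-15 and E-23 present → Z-33 forms (R2). Z-33 and K-15 present → L-61 forms (R5). [3 rule applications]
Z-33 needs fewer.

Z-33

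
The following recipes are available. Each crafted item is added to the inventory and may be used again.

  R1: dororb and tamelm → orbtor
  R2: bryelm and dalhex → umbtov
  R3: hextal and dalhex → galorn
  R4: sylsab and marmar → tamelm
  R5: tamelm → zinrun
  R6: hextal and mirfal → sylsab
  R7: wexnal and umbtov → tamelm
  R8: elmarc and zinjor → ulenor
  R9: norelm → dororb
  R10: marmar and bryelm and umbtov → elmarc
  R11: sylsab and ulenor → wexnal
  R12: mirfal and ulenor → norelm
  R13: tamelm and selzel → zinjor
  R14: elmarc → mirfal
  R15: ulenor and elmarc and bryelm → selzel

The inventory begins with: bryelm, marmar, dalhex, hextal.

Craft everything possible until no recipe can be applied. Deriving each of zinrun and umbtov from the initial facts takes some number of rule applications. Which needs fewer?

umbtov: Using R2, bryelm and dalhex make umbtov. [1 rule application]
zinrun: bryelm and dalhex → umbtov (R2). Using R10, marmar, bryelm, and umbtov make elmarc. elmarc → mirfal (R14). hextal and mirfal → sylsab (R6). Using R4, sylsab and marmar make tamelm. tamelm → zinrun (R5). [6 rule applications]
umbtov needs fewer.

umbtov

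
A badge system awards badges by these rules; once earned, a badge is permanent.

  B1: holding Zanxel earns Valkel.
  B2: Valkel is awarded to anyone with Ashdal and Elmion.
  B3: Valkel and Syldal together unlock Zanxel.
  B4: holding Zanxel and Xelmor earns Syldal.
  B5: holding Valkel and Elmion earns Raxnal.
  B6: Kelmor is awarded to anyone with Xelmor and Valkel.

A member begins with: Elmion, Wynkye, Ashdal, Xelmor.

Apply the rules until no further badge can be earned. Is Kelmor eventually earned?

Yes

With Ashdal and Elmion, Valkel is earned (B2).
With Xelmor and Valkel, Kelmor is earned (B6).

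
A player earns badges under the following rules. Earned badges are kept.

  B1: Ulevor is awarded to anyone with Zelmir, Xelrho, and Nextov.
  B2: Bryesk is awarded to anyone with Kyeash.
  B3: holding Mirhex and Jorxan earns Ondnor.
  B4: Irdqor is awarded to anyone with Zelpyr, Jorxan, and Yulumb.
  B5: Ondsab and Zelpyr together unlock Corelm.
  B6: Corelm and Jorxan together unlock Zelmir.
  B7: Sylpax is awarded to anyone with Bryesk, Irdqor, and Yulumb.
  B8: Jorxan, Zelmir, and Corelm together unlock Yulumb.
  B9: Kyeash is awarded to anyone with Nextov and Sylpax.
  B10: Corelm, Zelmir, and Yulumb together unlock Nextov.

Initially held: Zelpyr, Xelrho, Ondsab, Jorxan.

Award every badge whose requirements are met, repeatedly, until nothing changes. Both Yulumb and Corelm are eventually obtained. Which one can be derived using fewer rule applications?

Corelm

Corelm: With Ondsab and Zelpyr, Corelm is earned (B5). [1 rule application]
Yulumb: With Ondsab and Zelpyr, Corelm is earned (B5). With Corelm and Jorxan, Zelmir is earned (B6). With Jorxan, Zelmir, and Corelm, Yulumb is earned (B8). [3 rule applications]
Corelm needs fewer.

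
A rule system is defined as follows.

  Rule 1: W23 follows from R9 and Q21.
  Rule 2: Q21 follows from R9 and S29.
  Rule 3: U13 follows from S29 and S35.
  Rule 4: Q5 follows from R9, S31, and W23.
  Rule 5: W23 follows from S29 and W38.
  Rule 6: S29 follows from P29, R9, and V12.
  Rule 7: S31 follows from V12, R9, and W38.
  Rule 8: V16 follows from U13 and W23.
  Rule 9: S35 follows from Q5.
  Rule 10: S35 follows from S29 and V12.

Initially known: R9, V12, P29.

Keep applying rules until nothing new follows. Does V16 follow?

Yes

From P29, R9, and V12, Rule 6 gives S29.
S29 and V12 hold, so S35 follows (Rule 10).
R9 and S29 hold, so Q21 follows (Rule 2).
From S29 and S35, Rule 3 gives U13.
From R9 and Q21, Rule 1 gives W23.
From U13 and W23, Rule 8 gives V16.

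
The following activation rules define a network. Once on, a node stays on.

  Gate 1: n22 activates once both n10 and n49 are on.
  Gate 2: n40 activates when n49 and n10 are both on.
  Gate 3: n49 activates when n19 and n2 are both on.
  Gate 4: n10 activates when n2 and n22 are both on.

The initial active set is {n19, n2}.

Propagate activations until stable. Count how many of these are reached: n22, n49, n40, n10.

Gate 3: n19 and n2 on → n49 on.
n22 would need n10 and n49 (Gate 1), but n10 never turns on.
n49: reached.
n40 would need n49 and n10 (Gate 2), but n10 never turns on.
n10 would need n2 and n22 (Gate 4), but n22 never turns on.
Reached: n49 — 1 of the 4.

1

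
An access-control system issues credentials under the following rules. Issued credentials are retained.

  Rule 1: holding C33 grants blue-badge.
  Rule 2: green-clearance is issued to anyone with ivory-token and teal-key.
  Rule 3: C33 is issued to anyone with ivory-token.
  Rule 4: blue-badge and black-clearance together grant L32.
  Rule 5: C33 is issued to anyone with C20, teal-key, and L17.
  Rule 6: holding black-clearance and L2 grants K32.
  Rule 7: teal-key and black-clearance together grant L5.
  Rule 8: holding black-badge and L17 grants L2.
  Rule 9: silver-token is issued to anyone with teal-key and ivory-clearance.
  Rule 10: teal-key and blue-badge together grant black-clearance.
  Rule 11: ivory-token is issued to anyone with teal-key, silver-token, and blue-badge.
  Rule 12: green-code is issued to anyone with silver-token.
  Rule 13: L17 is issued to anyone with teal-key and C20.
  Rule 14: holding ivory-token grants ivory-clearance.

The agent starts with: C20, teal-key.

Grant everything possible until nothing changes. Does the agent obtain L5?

Yes

Holding teal-key and C20 grants L17 (Rule 13).
Holding C20, teal-key, and L17 grants C33 (Rule 5).
Holding C33 grants blue-badge (Rule 1).
Holding teal-key and blue-badge grants black-clearance (Rule 10).
Holding teal-key and black-clearance grants L5 (Rule 7).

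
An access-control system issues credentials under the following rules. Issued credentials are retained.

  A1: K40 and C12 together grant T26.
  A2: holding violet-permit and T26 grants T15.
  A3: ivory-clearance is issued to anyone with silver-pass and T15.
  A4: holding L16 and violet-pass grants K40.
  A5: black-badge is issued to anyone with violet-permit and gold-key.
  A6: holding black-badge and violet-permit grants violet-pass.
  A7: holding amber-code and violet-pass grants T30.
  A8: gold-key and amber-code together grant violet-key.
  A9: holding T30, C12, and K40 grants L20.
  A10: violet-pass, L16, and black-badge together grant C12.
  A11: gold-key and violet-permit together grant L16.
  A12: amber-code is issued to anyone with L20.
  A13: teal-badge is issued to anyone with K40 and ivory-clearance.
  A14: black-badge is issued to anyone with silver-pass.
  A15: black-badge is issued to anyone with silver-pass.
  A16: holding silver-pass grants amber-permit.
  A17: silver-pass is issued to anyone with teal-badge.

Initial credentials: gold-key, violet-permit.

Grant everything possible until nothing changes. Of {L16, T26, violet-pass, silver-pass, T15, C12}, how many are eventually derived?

5

Holding gold-key and violet-permit grants L16 (A11).
Holding violet-permit and gold-key grants black-badge (A5).
Holding black-badge and violet-permit grants violet-pass (A6).
Holding violet-pass, L16, and black-badge grants C12 (A10).
Holding L16 and violet-pass grants K40 (A4).
Holding K40 and C12 grants T26 (A1).
Holding violet-permit and T26 grants T15 (A2).
L16: reached.
T26: reached.
violet-pass: reached.
silver-pass would need teal-badge (A17), but teal-badge is never granted.
T15: reached.
C12: reached.
Reached: L16, T26, violet-pass, T15, and C12 — 5 of the 6.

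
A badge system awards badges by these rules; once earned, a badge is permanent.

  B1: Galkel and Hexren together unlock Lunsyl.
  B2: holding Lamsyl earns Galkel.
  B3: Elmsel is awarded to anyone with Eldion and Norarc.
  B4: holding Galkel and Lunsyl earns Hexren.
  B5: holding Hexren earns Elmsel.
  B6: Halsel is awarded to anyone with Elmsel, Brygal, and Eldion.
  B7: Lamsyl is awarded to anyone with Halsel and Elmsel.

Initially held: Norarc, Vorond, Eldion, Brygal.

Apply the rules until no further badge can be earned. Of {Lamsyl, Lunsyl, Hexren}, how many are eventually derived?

1

With Eldion and Norarc, Elmsel is earned (B3).
With Elmsel, Brygal, and Eldion, Halsel is earned (B6).
With Halsel and Elmsel, Lamsyl is earned (B7).
Lamsyl: reached.
Lunsyl would need Galkel and Hexren (B1), but Hexren is never earned.
Hexren would need Galkel and Lunsyl (B4), but Lunsyl is never earned.
Reached: Lamsyl — 1 of the 3.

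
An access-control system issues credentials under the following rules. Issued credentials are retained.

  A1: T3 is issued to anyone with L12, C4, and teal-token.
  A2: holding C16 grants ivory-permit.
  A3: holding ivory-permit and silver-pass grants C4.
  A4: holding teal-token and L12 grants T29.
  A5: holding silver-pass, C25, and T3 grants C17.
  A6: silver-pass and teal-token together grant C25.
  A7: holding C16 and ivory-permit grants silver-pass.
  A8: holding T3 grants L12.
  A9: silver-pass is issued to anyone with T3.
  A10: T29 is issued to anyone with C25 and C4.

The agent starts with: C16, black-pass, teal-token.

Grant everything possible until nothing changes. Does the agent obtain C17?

No

C17 would need silver-pass, C25, and T3 (A5), but T3 is never granted.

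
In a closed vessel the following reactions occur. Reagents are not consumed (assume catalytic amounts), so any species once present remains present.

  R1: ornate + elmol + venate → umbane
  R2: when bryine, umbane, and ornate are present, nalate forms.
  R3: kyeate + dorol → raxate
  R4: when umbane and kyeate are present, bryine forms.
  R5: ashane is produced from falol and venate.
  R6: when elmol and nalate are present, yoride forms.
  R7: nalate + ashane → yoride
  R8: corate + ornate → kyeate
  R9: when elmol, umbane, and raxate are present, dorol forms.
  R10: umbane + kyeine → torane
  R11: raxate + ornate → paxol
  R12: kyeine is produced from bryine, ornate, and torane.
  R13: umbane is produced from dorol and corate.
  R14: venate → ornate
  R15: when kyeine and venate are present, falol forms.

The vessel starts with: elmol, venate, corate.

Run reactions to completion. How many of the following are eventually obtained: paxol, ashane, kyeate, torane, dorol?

1

venate present → ornate forms (R14).
corate and ornate present → kyeate forms (R8).
paxol would need raxate and ornate (R11), but raxate never forms.
ashane would need falol and venate (R5), but falol never forms.
kyeate: reached.
torane would need umbane and kyeine (R10), but kyeine never forms.
dorol would need elmol, umbane, and raxate (R9), but raxate never forms.
Reached: kyeate — 1 of the 5.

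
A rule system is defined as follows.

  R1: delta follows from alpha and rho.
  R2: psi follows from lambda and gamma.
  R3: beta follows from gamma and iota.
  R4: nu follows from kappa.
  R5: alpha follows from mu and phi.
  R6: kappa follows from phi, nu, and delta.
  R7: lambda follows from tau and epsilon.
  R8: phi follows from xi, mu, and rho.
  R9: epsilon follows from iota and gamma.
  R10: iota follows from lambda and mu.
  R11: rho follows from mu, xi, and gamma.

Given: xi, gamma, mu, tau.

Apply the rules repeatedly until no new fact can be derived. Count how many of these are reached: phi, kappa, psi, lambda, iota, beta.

1

mu, xi, and gamma hold, so rho follows (R11).
xi, mu, and rho hold, so phi follows (R8).
phi: reached.
kappa would need phi, nu, and delta (R6), but nu is never established.
psi would need lambda and gamma (R2), but lambda is never established.
lambda would need tau and epsilon (R7), but epsilon is never established.
iota would need lambda and mu (R10), but lambda is never established.
beta would need gamma and iota (R3), but iota is never established.
Reached: phi — 1 of the 6.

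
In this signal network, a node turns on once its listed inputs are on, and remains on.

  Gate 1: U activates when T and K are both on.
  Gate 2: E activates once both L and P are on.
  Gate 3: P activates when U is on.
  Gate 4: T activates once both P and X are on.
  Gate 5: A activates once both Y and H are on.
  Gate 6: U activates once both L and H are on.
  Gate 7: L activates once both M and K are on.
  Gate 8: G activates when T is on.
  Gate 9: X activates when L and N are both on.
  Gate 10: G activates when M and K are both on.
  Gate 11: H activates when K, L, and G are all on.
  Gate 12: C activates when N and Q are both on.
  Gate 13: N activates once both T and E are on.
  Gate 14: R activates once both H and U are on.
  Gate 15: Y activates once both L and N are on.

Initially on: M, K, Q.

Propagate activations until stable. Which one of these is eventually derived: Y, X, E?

M and K are on, so G activates (Gate 10).
M and K are on, so L activates (Gate 7).
Gate 11: K, L, and G on → H on.
Gate 6: L and H on → U on.
U is on, so P activates (Gate 3).
L and P are on, so E activates (Gate 2).
Y would need L and N (Gate 15), but N never turns on. X would need L and N (Gate 9), but N never turns on.

E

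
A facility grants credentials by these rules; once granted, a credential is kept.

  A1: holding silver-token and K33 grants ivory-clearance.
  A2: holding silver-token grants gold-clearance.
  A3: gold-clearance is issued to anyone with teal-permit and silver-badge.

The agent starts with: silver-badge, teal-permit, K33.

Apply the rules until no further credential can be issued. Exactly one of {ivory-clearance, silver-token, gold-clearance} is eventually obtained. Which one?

gold-clearance

Holding teal-permit and silver-badge grants gold-clearance (A3).
ivory-clearance would need silver-token and K33 (A1), but silver-token is never granted. No rule produces silver-token, and it is not given.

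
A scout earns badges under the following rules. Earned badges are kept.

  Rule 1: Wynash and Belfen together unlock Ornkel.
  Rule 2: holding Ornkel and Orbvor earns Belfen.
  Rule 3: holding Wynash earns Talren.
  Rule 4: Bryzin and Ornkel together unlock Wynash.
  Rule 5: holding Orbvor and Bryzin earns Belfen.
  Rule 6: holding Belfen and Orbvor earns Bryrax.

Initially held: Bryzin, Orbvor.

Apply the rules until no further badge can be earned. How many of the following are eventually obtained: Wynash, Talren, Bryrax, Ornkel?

1

With Orbvor and Bryzin, Belfen is earned (Rule 5).
With Belfen and Orbvor, Bryrax is earned (Rule 6).
Wynash would need Bryzin and Ornkel (Rule 4), but Ornkel is never earned.
Talren would need Wynash (Rule 3), but Wynash is never earned.
Bryrax: reached.
Ornkel would need Wynash and Belfen (Rule 1), but Wynash is never earned.
Reached: Bryrax — 1 of the 4.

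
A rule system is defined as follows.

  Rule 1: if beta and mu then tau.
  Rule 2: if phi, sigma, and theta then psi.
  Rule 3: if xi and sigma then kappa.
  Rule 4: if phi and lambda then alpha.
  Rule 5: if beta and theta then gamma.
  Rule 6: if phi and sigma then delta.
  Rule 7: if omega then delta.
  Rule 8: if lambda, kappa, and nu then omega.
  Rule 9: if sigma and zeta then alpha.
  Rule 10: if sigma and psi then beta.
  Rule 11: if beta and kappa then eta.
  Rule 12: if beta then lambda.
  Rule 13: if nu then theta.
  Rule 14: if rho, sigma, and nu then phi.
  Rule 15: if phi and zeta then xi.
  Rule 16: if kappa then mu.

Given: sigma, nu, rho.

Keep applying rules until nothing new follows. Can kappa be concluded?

kappa would need xi and sigma (Rule 3), but xi is never established.

No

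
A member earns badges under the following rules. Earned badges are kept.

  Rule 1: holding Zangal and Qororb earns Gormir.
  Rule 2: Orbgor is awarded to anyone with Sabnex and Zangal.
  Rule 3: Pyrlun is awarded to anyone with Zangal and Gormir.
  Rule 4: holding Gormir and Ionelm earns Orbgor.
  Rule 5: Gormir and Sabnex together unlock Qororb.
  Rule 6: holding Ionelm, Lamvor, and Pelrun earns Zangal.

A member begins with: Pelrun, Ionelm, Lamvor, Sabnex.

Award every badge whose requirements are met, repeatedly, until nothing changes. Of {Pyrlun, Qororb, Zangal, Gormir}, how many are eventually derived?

With Ionelm, Lamvor, and Pelrun, Zangal is earned (Rule 6).
Pyrlun would need Zangal and Gormir (Rule 3), but Gormir is never earned.
Qororb would need Gormir and Sabnex (Rule 5), but Gormir is never earned.
Zangal: reached.
Gormir would need Zangal and Qororb (Rule 1), but Qororb is never earned.
Reached: Zangal — 1 of the 4.

1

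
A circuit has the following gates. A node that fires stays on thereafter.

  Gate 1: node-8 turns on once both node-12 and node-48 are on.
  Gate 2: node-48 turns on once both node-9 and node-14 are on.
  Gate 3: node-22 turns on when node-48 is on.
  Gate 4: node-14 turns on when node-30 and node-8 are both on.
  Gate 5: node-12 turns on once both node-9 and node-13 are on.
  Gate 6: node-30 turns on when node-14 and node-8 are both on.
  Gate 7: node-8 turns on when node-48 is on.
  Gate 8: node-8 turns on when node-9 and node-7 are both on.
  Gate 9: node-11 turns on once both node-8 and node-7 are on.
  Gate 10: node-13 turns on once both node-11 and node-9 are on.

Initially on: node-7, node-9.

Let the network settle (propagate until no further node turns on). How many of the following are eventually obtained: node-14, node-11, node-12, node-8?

Gate 8: node-9 and node-7 on → node-8 on.
node-8 and node-7 are on, so node-11 turns on (Gate 9).
Gate 10: node-11 and node-9 on → node-13 on.
Gate 5: node-9 and node-13 on → node-12 on.
node-14 would need node-30 and node-8 (Gate 4), but node-30 never turns on.
node-11: reached.
node-12: reached.
node-8: reached.
Reached: node-11, node-12, and node-8 — 3 of the 4.

3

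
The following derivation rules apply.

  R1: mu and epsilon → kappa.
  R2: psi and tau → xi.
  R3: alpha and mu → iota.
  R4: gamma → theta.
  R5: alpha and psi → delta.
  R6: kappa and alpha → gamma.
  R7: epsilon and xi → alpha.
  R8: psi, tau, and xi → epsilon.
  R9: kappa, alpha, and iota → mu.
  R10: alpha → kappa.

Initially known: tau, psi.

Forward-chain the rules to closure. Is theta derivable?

Yes

psi and tau hold, so xi follows (R2).
psi, tau, and xi hold, so epsilon follows (R8).
epsilon and xi hold, so alpha follows (R7).
alpha holds, so kappa follows (R10).
kappa and alpha hold, so gamma follows (R6).
From gamma, R4 gives theta.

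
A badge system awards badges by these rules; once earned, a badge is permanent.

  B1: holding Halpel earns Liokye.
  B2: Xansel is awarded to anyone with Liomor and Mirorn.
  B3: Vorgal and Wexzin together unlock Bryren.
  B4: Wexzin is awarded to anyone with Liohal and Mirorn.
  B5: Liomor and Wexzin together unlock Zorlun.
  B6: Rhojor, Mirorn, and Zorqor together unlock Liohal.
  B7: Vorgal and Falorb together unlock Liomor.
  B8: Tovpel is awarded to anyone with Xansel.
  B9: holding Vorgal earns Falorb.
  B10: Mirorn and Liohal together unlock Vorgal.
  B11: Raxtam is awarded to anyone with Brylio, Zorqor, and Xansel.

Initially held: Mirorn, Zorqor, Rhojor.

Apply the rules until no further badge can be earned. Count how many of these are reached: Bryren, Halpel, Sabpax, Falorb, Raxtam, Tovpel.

3

With Rhojor, Mirorn, and Zorqor, Liohal is earned (B6).
With Liohal and Mirorn, Wexzin is earned (B4).
With Mirorn and Liohal, Vorgal is earned (B10).
With Vorgal, Falorb is earned (B9).
With Vorgal and Wexzin, Bryren is earned (B3).
With Vorgal and Falorb, Liomor is earned (B7).
With Liomor and Mirorn, Xansel is earned (B2).
With Xansel, Tovpel is earned (B8).
Bryren: reached.
No rule produces Halpel, and it is not given.
No rule produces Sabpax, and it is not given.
Falorb: reached.
Raxtam would need Brylio, Zorqor, and Xansel (B11), but Brylio is never earned.
Tovpel: reached.
Reached: Bryren, Falorb, and Tovpel — 3 of the 6.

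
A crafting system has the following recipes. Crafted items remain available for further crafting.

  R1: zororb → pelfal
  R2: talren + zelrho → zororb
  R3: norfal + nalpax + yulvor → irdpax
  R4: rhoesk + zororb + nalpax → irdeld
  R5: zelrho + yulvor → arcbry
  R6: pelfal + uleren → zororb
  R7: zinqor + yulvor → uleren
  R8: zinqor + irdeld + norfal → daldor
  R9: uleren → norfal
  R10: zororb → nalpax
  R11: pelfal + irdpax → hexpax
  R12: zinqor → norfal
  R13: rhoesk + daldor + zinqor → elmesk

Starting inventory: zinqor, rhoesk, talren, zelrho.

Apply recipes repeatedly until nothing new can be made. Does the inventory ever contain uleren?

uleren would need zinqor and yulvor (R7), but yulvor is never obtained.

No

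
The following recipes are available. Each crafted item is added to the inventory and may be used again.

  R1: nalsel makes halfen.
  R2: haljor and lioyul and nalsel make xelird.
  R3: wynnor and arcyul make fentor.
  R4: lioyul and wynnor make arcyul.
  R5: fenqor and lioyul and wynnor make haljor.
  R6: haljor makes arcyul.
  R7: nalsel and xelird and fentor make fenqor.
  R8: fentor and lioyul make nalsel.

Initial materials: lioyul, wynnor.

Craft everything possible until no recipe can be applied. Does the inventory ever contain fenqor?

No

fenqor would need nalsel, xelird, and fentor (R7), but xelird is never obtained.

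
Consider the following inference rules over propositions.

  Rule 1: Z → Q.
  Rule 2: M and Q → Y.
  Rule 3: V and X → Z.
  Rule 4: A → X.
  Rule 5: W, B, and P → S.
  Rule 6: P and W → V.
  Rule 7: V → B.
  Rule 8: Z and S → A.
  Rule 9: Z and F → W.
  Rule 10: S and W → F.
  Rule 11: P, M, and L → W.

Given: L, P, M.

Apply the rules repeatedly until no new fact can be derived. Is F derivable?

Yes

P, M, and L hold, so W follows (Rule 11).
From P and W, Rule 6 gives V.
From V, Rule 7 gives B.
From W, B, and P, Rule 5 gives S.
S and W hold, so F follows (Rule 10).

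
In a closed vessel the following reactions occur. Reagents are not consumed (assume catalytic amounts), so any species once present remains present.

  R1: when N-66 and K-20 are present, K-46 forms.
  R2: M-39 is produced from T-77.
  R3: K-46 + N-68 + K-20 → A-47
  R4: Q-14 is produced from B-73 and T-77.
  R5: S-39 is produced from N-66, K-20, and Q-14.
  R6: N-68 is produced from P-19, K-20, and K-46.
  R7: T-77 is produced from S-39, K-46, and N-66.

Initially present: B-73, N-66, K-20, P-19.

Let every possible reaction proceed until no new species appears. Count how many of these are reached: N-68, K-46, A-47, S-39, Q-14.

N-66 and K-20 present → K-46 forms (R1).
P-19, K-20, and K-46 present → N-68 forms (R6).
K-46, N-68, and K-20 present → A-47 forms (R3).
N-68: reached.
K-46: reached.
A-47: reached.
S-39 would need N-66, K-20, and Q-14 (R5), but Q-14 never forms.
Q-14 would need B-73 and T-77 (R4), but T-77 never forms.
Reached: N-68, K-46, and A-47 — 3 of the 5.

3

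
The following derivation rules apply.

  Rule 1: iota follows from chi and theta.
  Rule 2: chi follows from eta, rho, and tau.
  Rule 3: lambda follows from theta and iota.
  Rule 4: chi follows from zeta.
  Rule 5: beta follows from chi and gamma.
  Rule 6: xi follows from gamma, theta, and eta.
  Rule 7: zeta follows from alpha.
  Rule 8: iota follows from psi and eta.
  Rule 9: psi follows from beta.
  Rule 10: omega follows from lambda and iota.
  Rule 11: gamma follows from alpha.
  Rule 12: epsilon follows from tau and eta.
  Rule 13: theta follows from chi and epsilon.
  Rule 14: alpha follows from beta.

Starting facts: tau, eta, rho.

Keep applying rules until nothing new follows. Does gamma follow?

gamma would need alpha (Rule 11), but alpha is never established.

No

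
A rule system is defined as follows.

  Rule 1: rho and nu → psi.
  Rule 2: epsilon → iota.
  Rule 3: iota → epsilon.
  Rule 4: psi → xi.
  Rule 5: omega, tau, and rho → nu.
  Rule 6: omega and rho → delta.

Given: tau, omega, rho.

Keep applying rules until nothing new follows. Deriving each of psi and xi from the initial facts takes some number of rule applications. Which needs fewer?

psi: From omega, tau, and rho, Rule 5 gives nu. From rho and nu, Rule 1 gives psi. [2 rule applications]
xi: omega, tau, and rho hold, so nu follows (Rule 5). rho and nu hold, so psi follows (Rule 1). From psi, Rule 4 gives xi. [3 rule applications]
psi needs fewer.

psi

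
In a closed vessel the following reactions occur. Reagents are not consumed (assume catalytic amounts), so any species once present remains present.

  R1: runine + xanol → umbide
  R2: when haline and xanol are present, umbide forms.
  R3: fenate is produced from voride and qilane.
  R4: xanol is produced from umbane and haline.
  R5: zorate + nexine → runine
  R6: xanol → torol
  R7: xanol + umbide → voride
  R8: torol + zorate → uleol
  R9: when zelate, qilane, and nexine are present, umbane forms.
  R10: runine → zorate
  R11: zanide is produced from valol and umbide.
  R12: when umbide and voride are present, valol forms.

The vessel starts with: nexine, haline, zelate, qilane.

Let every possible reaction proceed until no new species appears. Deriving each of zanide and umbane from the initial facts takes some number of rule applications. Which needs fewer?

umbane: zelate, qilane, and nexine present → umbane forms (R9). [1 rule application]
zanide: zelate, qilane, and nexine present → umbane forms (R9). umbane and haline present → xanol forms (R4). haline and xanol present → umbide forms (R2). xanol and umbide present → voride forms (R7). umbide and voride present → valol forms (R12). valol and umbide present → zanide forms (R11). [6 rule applications]
umbane needs fewer.

umbane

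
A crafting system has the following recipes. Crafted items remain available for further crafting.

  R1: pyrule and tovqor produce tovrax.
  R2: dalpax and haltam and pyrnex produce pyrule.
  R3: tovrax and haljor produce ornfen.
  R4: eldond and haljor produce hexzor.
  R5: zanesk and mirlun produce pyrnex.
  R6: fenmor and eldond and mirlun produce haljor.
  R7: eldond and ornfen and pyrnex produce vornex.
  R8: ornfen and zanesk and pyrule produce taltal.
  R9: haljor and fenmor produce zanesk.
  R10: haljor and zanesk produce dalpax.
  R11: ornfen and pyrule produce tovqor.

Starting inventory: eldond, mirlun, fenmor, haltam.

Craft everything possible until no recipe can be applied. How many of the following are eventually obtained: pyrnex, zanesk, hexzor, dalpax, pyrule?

5

fenmor and eldond and mirlun → haljor (R6).
eldond and haljor → hexzor (R4).
Using R9, haljor and fenmor make zanesk.
zanesk and mirlun → pyrnex (R5).
haljor and zanesk → dalpax (R10).
Using R2, dalpax, haltam, and pyrnex make pyrule.
pyrnex: reached.
zanesk: reached.
hexzor: reached.
dalpax: reached.
pyrule: reached.
All 5 are reached.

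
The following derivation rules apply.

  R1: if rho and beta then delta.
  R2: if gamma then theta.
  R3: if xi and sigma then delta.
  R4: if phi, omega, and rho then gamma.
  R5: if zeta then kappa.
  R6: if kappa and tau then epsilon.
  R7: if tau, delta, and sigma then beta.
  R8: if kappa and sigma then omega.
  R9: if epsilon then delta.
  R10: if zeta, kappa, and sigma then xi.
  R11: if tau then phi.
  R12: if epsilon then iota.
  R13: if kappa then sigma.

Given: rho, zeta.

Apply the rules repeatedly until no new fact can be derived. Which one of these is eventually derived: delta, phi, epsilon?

zeta holds, so kappa follows (R5).
kappa holds, so sigma follows (R13).
From zeta, kappa, and sigma, R10 gives xi.
xi and sigma hold, so delta follows (R3).
phi would need tau (R11), but tau is never established. epsilon would need kappa and tau (R6), but tau is never established.

delta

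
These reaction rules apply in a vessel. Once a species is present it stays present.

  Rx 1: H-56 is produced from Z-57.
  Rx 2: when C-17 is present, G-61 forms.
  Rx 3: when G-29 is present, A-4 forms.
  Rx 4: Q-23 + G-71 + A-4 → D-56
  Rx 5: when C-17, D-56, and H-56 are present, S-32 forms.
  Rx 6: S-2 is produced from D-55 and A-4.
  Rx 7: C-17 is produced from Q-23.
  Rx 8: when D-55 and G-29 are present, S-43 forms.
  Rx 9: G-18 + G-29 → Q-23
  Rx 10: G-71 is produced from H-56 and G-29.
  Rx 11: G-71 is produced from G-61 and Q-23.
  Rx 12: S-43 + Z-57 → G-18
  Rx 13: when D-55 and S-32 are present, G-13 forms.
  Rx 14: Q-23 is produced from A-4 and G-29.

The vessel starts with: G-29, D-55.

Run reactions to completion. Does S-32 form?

No

S-32 would need C-17, D-56, and H-56 (Rx 5), but H-56 never forms.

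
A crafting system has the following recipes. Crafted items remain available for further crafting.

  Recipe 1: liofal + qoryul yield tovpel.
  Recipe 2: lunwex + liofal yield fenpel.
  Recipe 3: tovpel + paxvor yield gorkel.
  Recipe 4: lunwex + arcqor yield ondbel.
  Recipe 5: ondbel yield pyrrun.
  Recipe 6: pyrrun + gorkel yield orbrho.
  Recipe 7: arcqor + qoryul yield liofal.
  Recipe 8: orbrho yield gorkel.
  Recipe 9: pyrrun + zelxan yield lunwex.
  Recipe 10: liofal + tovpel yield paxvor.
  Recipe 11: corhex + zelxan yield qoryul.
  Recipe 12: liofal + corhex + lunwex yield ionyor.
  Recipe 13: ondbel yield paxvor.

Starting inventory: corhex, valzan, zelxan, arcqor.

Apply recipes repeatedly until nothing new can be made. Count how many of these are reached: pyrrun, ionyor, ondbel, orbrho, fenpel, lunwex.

pyrrun would need ondbel (Recipe 5), but ondbel is never obtained.
ionyor would need liofal, corhex, and lunwex (Recipe 12), but lunwex is never obtained.
ondbel would need lunwex and arcqor (Recipe 4), but lunwex is never obtained.
orbrho would need pyrrun and gorkel (Recipe 6), but pyrrun is never obtained.
fenpel would need lunwex and liofal (Recipe 2), but lunwex is never obtained.
lunwex would need pyrrun and zelxan (Recipe 9), but pyrrun is never obtained.
None of the 6 are reached.

0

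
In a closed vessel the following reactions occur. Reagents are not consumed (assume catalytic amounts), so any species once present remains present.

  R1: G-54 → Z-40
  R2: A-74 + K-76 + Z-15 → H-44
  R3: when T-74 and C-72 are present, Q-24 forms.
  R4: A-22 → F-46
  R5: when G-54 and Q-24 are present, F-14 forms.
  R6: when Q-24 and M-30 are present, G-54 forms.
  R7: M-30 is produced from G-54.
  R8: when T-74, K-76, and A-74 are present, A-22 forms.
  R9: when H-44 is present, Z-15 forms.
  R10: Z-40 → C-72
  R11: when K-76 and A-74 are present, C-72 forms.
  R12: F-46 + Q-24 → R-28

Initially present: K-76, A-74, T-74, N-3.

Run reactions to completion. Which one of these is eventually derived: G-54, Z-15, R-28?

K-76 and A-74 present → C-72 forms (R11).
T-74, K-76, and A-74 present → A-22 forms (R8).
A-22 present → F-46 forms (R4).
T-74 and C-72 present → Q-24 forms (R3).
F-46 and Q-24 present → R-28 forms (R12).
Z-15 would need H-44 (R9), but H-44 never forms. G-54 would need Q-24 and M-30 (R6), but M-30 never forms.

R-28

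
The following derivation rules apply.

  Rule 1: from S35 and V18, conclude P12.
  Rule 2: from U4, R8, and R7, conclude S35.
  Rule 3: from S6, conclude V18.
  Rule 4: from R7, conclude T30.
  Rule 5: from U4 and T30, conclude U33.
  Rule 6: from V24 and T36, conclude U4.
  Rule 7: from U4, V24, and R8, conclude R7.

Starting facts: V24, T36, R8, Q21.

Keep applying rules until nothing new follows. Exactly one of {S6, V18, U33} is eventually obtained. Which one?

From V24 and T36, Rule 6 gives U4.
U4, V24, and R8 hold, so R7 follows (Rule 7).
From R7, Rule 4 gives T30.
From U4 and T30, Rule 5 gives U33.
V18 would need S6 (Rule 3), but S6 is never established. No rule produces S6, and it is not given.

U33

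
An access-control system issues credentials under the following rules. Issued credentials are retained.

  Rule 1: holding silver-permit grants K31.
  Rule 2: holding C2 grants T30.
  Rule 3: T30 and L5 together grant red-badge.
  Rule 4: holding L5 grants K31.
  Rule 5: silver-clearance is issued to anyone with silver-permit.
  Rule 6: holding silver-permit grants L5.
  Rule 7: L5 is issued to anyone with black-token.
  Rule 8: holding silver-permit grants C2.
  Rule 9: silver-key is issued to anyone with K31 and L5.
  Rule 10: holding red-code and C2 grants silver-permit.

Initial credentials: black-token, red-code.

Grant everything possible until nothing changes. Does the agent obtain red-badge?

No

red-badge would need T30 and L5 (Rule 3), but T30 is never granted.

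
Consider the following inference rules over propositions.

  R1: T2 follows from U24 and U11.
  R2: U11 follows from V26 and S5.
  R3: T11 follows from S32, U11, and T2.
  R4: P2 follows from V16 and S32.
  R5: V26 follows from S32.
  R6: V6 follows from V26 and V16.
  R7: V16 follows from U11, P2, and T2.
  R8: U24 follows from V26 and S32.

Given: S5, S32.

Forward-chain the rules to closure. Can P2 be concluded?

P2 would need V16 and S32 (R4), but V16 is never established.

No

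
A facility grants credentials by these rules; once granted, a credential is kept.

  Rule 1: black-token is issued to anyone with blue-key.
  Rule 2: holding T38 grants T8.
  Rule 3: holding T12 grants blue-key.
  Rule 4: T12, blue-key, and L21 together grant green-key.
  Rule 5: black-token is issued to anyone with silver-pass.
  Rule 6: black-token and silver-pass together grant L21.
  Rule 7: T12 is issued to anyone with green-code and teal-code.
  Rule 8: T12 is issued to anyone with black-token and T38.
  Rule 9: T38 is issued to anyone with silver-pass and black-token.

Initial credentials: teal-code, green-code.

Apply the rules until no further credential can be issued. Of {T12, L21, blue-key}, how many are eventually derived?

2

Holding green-code and teal-code grants T12 (Rule 7).
Holding T12 grants blue-key (Rule 3).
T12: reached.
L21 would need black-token and silver-pass (Rule 6), but silver-pass is never granted.
blue-key: reached.
Reached: T12 and blue-key — 2 of the 3.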